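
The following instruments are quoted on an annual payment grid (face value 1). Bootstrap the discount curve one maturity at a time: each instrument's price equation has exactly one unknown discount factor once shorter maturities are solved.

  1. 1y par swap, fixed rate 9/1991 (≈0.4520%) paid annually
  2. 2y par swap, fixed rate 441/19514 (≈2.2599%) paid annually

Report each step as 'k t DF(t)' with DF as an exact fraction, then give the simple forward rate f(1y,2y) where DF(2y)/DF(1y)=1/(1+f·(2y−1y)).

step 1 [1y] swap r/1=9/1991: DF=(1 − 9/1991·(0))/(1+9/1991) = 1991/2000 ≈ 0.995500
step 2 [2y] swap r/1=441/19514: DF=(1 − 441/19514·(0.995500))/(1+441/19514) = 9559/10000 ≈ 0.955900

1 1 1991/2000
2 2 9559/10000
f(1y,2y) = ((1991/2000)/(9559/10000) − 1)/(1) = 36/869 ≈ 4.1427%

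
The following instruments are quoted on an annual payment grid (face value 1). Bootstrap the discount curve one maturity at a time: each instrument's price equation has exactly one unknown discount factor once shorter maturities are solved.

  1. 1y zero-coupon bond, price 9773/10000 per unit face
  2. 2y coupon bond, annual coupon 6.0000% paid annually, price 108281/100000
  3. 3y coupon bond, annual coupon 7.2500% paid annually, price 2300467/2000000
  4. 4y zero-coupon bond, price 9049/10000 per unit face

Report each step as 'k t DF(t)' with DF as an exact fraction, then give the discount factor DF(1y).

step 1 [1y] zero: DF = P = 9773/10000 ≈ 0.977300
step 2 [2y] bond c/1=3/50: DF=(108281/100000 − 3/50·(0.977300))/(1+3/50) = 4831/5000 ≈ 0.966200
step 3 [3y] bond c/1=29/400: DF=(2300467/2000000 − 29/400·(0.977300+0.966200))/(1+29/400) = 9411/10000 ≈ 0.941100
step 4 [4y] zero: DF = P = 9049/10000 ≈ 0.904900

1 1 9773/10000
2 2 4831/5000
3 3 9411/10000
4 4 9049/10000
DF(1y) = 9773/10000 ≈ 0.977300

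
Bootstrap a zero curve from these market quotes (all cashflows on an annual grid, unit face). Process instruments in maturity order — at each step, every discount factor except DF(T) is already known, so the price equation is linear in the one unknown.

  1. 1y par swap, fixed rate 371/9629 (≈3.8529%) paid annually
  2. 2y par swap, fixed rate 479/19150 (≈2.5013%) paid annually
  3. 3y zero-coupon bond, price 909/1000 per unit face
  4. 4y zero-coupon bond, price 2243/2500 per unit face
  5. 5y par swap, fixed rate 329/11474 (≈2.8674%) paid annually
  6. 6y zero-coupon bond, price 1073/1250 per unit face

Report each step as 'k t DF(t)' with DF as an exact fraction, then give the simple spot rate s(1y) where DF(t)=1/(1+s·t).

1 1 9629/10000
2 2 9521/10000
3 3 909/1000
4 4 2243/2500
5 5 2171/2500
6 6 1073/1250
s(1y) = (1/(9629/10000) − 1)/(1) = 371/9629 ≈ 3.8529%

step 1 [1y] swap r/1=371/9629: DF=(1 − 371/9629·(0))/(1+371/9629) = 9629/10000 ≈ 0.962900
step 2 [2y] swap r/1=479/19150: DF=(1 − 479/19150·(0.962900))/(1+479/19150) = 9521/10000 ≈ 0.952100
step 3 [3y] zero: DF = P = 909/1000 ≈ 0.909000
step 4 [4y] zero: DF = P = 2243/2500 ≈ 0.897200
step 5 [5y] swap r/1=329/11474: DF=(1 − 329/11474·(0.962900+0.952100+0.909000+0.897200))/(1+329/11474) = 2171/2500 ≈ 0.868400
step 6 [6y] zero: DF = P = 1073/1250 ≈ 0.858400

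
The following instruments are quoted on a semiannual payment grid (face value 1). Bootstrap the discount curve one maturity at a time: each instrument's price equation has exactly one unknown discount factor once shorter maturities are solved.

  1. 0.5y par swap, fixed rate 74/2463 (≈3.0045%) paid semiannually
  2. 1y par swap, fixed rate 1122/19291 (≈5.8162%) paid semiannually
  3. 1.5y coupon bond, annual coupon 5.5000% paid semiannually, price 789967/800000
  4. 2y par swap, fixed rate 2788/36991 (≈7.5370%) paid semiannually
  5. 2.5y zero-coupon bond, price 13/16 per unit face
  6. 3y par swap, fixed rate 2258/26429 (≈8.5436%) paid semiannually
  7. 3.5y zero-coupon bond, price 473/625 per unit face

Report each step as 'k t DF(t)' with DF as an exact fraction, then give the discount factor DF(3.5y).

1 1/2 2463/2500
2 1 9439/10000
3 3/2 4547/5000
4 2 4303/5000
5 5/2 13/16
6 3 3871/5000
7 7/2 473/625
DF(3.5y) = 473/625 ≈ 0.756800

step 1 [0.5y] swap r/2=37/2463: DF=(1 − 37/2463·(0))/(1+37/2463) = 2463/2500 ≈ 0.985200
step 2 [1y] swap r/2=561/19291: DF=(1 − 561/19291·(0.985200))/(1+561/19291) = 9439/10000 ≈ 0.943900
step 3 [1.5y] bond c/2=11/400: DF=(789967/800000 − 11/400·(0.985200+0.943900))/(1+11/400) = 4547/5000 ≈ 0.909400
step 4 [2y] swap r/2=1394/36991: DF=(1 − 1394/36991·(0.985200+0.943900+0.909400))/(1+1394/36991) = 4303/5000 ≈ 0.860600
step 5 [2.5y] zero: DF = P = 13/16 ≈ 0.812500
step 6 [3y] swap r/2=1129/26429: DF=(1 − 1129/26429·(0.985200+0.943900+0.909400+0.860600+0.812500))/(1+1129/26429) = 3871/5000 ≈ 0.774200
step 7 [3.5y] zero: DF = P = 473/625 ≈ 0.756800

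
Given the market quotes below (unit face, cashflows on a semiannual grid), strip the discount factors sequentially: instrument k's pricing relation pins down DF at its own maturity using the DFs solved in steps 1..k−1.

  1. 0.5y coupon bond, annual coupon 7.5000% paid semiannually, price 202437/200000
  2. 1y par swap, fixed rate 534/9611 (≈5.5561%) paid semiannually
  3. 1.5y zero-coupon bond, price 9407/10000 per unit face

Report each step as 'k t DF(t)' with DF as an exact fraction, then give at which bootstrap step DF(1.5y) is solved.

1 1/2 2439/2500
2 1 4733/5000
3 3/2 9407/10000
DF(1.5y) is solved at step 3

step 1 [0.5y] bond c/2=3/80: DF=(202437/200000 − 3/80·(0))/(1+3/80) = 2439/2500 ≈ 0.975600
step 2 [1y] swap r/2=267/9611: DF=(1 − 267/9611·(0.975600))/(1+267/9611) = 4733/5000 ≈ 0.946600
step 3 [1.5y] zero: DF = P = 9407/10000 ≈ 0.940700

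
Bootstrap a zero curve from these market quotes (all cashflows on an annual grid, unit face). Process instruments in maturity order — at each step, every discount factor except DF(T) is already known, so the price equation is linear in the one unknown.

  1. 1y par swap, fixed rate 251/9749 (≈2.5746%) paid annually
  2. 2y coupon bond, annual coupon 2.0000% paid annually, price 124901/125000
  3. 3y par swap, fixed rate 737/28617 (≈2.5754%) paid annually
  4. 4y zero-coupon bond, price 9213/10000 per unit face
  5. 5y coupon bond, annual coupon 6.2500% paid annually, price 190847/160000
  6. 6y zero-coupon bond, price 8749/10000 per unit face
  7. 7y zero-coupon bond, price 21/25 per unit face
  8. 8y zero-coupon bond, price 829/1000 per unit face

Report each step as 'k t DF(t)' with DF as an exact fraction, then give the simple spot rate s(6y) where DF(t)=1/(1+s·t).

1 1 9749/10000
2 2 1921/2000
3 3 9263/10000
4 4 9213/10000
5 5 9001/10000
6 6 8749/10000
7 7 21/25
8 8 829/1000
s(6y) = (1/(8749/10000) − 1)/(6) = 417/17498 ≈ 2.3831%

step 1 [1y] swap r/1=251/9749: DF=(1 − 251/9749·(0))/(1+251/9749) = 9749/10000 ≈ 0.974900
step 2 [2y] bond c/1=1/50: DF=(124901/125000 − 1/50·(0.974900))/(1+1/50) = 1921/2000 ≈ 0.960500
step 3 [3y] swap r/1=737/28617: DF=(1 − 737/28617·(0.974900+0.960500))/(1+737/28617) = 9263/10000 ≈ 0.926300
step 4 [4y] zero: DF = P = 9213/10000 ≈ 0.921300
step 5 [5y] bond c/1=1/16: DF=(190847/160000 − 1/16·(0.974900+0.960500+0.926300+0.921300))/(1+1/16) = 9001/10000 ≈ 0.900100
step 6 [6y] zero: DF = P = 8749/10000 ≈ 0.874900
step 7 [7y] zero: DF = P = 21/25 ≈ 0.840000
step 8 [8y] zero: DF = P = 829/1000 ≈ 0.829000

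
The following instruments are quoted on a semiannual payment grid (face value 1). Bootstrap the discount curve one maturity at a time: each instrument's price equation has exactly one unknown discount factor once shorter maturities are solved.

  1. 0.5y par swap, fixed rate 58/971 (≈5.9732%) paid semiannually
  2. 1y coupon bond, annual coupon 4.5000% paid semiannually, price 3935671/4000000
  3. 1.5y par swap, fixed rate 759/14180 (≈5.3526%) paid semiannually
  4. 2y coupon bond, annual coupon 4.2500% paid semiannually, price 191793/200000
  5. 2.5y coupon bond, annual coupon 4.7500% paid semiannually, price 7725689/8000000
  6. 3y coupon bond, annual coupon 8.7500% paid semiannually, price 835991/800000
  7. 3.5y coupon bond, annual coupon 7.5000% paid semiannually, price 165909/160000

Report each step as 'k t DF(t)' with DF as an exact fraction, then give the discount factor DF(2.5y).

step 1 [0.5y] swap r/2=29/971: DF=(1 − 29/971·(0))/(1+29/971) = 971/1000 ≈ 0.971000
step 2 [1y] bond c/2=9/400: DF=(3935671/4000000 − 9/400·(0.971000))/(1+9/400) = 9409/10000 ≈ 0.940900
step 3 [1.5y] swap r/2=759/28360: DF=(1 − 759/28360·(0.971000+0.940900))/(1+759/28360) = 9241/10000 ≈ 0.924100
step 4 [2y] bond c/2=17/800: DF=(191793/200000 − 17/800·(0.971000+0.940900+0.924100))/(1+17/800) = 22/25 ≈ 0.880000
step 5 [2.5y] bond c/2=19/800: DF=(7725689/8000000 − 19/800·(0.971000+0.940900+0.924100+0.880000))/(1+19/800) = 8571/10000 ≈ 0.857100
step 6 [3y] bond c/2=7/160: DF=(835991/800000 − 7/160·(0.971000+0.940900+0.924100+0.880000+0.857100))/(1+7/160) = 1619/2000 ≈ 0.809500
step 7 [3.5y] bond c/2=3/80: DF=(165909/160000 − 3/80·(0.971000+0.940900+0.924100+0.880000+0.857100+0.809500))/(1+3/80) = 8049/10000 ≈ 0.804900

1 1/2 971/1000
2 1 9409/10000
3 3/2 9241/10000
4 2 22/25
5 5/2 8571/10000
6 3 1619/2000
7 7/2 8049/10000
DF(2.5y) = 8571/10000 ≈ 0.857100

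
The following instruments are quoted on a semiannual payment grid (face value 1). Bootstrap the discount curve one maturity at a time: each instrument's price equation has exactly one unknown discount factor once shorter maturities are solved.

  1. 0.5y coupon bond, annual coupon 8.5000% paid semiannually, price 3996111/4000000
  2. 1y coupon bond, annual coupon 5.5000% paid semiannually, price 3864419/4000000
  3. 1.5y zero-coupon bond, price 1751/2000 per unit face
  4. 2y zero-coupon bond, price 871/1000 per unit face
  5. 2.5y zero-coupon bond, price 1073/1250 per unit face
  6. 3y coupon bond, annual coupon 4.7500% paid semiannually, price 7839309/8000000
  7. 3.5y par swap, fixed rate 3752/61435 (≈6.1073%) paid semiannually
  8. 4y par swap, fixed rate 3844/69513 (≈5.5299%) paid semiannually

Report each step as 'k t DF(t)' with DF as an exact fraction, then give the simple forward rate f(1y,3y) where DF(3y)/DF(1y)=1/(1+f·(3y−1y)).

step 1 [0.5y] bond c/2=17/400: DF=(3996111/4000000 − 17/400·(0))/(1+17/400) = 9583/10000 ≈ 0.958300
step 2 [1y] bond c/2=11/400: DF=(3864419/4000000 − 11/400·(0.958300))/(1+11/400) = 4573/5000 ≈ 0.914600
step 3 [1.5y] zero: DF = P = 1751/2000 ≈ 0.875500
step 4 [2y] zero: DF = P = 871/1000 ≈ 0.871000
step 5 [2.5y] zero: DF = P = 1073/1250 ≈ 0.858400
step 6 [3y] bond c/2=19/800: DF=(7839309/8000000 − 19/800·(0.958300+0.914600+0.875500+0.871000+0.858400))/(1+19/800) = 8533/10000 ≈ 0.853300
step 7 [3.5y] swap r/2=1876/61435: DF=(1 − 1876/61435·(0.958300+0.914600+0.875500+0.871000+0.858400+0.853300))/(1+1876/61435) = 2031/2500 ≈ 0.812400
step 8 [4y] swap r/2=1922/69513: DF=(1 − 1922/69513·(0.958300+0.914600+0.875500+0.871000+0.858400+0.853300+0.812400))/(1+1922/69513) = 4039/5000 ≈ 0.807800

1 1/2 9583/10000
2 1 4573/5000
3 3/2 1751/2000
4 2 871/1000
5 5/2 1073/1250
6 3 8533/10000
7 7/2 2031/2500
8 4 4039/5000
f(1y,3y) = ((4573/5000)/(8533/10000) − 1)/(2) = 613/17066 ≈ 3.5919%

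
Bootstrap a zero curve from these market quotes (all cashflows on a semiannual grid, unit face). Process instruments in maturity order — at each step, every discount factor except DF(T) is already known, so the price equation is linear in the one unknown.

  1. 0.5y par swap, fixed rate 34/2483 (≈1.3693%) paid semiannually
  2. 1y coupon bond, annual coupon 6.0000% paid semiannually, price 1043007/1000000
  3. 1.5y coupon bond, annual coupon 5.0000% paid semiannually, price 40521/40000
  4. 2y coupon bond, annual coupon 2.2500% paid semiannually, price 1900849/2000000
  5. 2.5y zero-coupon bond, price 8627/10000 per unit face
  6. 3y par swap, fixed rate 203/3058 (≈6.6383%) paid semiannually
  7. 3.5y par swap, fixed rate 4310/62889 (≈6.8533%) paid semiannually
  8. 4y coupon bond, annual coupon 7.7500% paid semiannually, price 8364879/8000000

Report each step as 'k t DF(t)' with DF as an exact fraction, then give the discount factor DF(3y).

1 1/2 2483/2500
2 1 9837/10000
3 3/2 9401/10000
4 2 4537/5000
5 5/2 8627/10000
6 3 8173/10000
7 7/2 1569/2000
8 4 193/250
DF(3y) = 8173/10000 ≈ 0.817300

step 1 [0.5y] swap r/2=17/2483: DF=(1 − 17/2483·(0))/(1+17/2483) = 2483/2500 ≈ 0.993200
step 2 [1y] bond c/2=3/100: DF=(1043007/1000000 − 3/100·(0.993200))/(1+3/100) = 9837/10000 ≈ 0.983700
step 3 [1.5y] bond c/2=1/40: DF=(40521/40000 − 1/40·(0.993200+0.983700))/(1+1/40) = 9401/10000 ≈ 0.940100
step 4 [2y] bond c/2=9/800: DF=(1900849/2000000 − 9/800·(0.993200+0.983700+0.940100))/(1+9/800) = 4537/5000 ≈ 0.907400
step 5 [2.5y] zero: DF = P = 8627/10000 ≈ 0.862700
step 6 [3y] swap r/2=203/6116: DF=(1 − 203/6116·(0.993200+0.983700+0.940100+0.907400+0.862700))/(1+203/6116) = 8173/10000 ≈ 0.817300
step 7 [3.5y] swap r/2=2155/62889: DF=(1 − 2155/62889·(0.993200+0.983700+0.940100+0.907400+0.862700+0.817300))/(1+2155/62889) = 1569/2000 ≈ 0.784500
step 8 [4y] bond c/2=31/800: DF=(8364879/8000000 − 31/800·(0.993200+0.983700+0.940100+0.907400+0.862700+0.817300+0.784500))/(1+31/800) = 193/250 ≈ 0.772000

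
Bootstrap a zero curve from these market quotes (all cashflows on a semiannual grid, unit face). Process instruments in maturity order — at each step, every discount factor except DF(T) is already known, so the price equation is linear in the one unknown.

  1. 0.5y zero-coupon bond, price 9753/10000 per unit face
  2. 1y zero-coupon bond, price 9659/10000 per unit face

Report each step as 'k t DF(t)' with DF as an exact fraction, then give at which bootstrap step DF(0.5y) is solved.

step 1 [0.5y] zero: DF = P = 9753/10000 ≈ 0.975300
step 2 [1y] zero: DF = P = 9659/10000 ≈ 0.965900

1 1/2 9753/10000
2 1 9659/10000
DF(0.5y) is solved at step 1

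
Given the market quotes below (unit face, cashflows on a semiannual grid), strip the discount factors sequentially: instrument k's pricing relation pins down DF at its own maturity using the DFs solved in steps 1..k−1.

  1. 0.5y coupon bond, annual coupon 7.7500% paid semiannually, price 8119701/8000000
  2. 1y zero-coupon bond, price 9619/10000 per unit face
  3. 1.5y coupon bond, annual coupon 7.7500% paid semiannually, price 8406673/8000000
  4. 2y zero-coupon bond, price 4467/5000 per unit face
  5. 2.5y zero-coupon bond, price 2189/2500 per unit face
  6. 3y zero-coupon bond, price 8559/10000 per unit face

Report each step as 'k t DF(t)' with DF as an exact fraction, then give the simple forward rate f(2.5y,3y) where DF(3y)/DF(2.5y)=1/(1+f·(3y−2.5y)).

step 1 [0.5y] bond c/2=31/800: DF=(8119701/8000000 − 31/800·(0))/(1+31/800) = 9771/10000 ≈ 0.977100
step 2 [1y] zero: DF = P = 9619/10000 ≈ 0.961900
step 3 [1.5y] bond c/2=31/800: DF=(8406673/8000000 − 31/800·(0.977100+0.961900))/(1+31/800) = 9393/10000 ≈ 0.939300
step 4 [2y] zero: DF = P = 4467/5000 ≈ 0.893400
step 5 [2.5y] zero: DF = P = 2189/2500 ≈ 0.875600
step 6 [3y] zero: DF = P = 8559/10000 ≈ 0.855900

1 1/2 9771/10000
2 1 9619/10000
3 3/2 9393/10000
4 2 4467/5000
5 5/2 2189/2500
6 3 8559/10000
f(2.5y,3y) = ((2189/2500)/(8559/10000) − 1)/(1/2) = 394/8559 ≈ 4.6033%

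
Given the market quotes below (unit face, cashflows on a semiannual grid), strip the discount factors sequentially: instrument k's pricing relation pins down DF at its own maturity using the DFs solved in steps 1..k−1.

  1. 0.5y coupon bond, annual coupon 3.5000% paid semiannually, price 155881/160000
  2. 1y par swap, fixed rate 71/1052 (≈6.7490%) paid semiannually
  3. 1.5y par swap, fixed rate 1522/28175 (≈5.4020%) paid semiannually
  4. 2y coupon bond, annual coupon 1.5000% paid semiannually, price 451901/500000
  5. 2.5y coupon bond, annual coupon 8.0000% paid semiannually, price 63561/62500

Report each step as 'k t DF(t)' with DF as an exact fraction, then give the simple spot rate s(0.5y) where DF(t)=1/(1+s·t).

1 1/2 383/400
2 1 9361/10000
3 3/2 9239/10000
4 2 8761/10000
5 5/2 4179/5000
s(0.5y) = (1/(383/400) − 1)/(1/2) = 34/383 ≈ 8.8773%

step 1 [0.5y] bond c/2=7/400: DF=(155881/160000 − 7/400·(0))/(1+7/400) = 383/400 ≈ 0.957500
step 2 [1y] swap r/2=71/2104: DF=(1 − 71/2104·(0.957500))/(1+71/2104) = 9361/10000 ≈ 0.936100
step 3 [1.5y] swap r/2=761/28175: DF=(1 − 761/28175·(0.957500+0.936100))/(1+761/28175) = 9239/10000 ≈ 0.923900
step 4 [2y] bond c/2=3/400: DF=(451901/500000 − 3/400·(0.957500+0.936100+0.923900))/(1+3/400) = 8761/10000 ≈ 0.876100
step 5 [2.5y] bond c/2=1/25: DF=(63561/62500 − 1/25·(0.957500+0.936100+0.923900+0.876100))/(1+1/25) = 4179/5000 ≈ 0.835800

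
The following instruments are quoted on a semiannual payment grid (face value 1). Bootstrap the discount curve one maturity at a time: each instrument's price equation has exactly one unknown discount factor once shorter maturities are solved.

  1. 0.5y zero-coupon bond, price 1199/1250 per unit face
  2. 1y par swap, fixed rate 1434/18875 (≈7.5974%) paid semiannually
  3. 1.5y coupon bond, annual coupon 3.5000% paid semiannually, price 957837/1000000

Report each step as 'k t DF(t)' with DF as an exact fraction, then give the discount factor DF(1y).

step 1 [0.5y] zero: DF = P = 1199/1250 ≈ 0.959200
step 2 [1y] swap r/2=717/18875: DF=(1 − 717/18875·(0.959200))/(1+717/18875) = 9283/10000 ≈ 0.928300
step 3 [1.5y] bond c/2=7/400: DF=(957837/1000000 − 7/400·(0.959200+0.928300))/(1+7/400) = 9089/10000 ≈ 0.908900

1 1/2 1199/1250
2 1 9283/10000
3 3/2 9089/10000
DF(1y) = 9283/10000 ≈ 0.928300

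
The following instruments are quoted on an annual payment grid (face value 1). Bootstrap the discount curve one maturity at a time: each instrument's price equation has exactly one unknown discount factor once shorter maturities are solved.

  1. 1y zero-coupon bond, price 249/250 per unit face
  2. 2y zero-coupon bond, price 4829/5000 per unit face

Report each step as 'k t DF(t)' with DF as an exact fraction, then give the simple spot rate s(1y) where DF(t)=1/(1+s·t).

1 1 249/250
2 2 4829/5000
s(1y) = (1/(249/250) − 1)/(1) = 1/249 ≈ 0.4016%

step 1 [1y] zero: DF = P = 249/250 ≈ 0.996000
step 2 [2y] zero: DF = P = 4829/5000 ≈ 0.965800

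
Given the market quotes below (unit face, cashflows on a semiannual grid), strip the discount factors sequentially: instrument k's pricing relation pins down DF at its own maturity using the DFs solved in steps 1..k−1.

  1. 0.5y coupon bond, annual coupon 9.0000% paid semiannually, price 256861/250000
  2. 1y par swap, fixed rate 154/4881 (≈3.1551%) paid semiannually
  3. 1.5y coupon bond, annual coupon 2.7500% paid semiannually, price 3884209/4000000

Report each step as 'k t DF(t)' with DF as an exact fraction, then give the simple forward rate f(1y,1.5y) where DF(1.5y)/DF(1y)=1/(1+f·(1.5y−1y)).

step 1 [0.5y] bond c/2=9/200: DF=(256861/250000 − 9/200·(0))/(1+9/200) = 1229/1250 ≈ 0.983200
step 2 [1y] swap r/2=77/4881: DF=(1 − 77/4881·(0.983200))/(1+77/4881) = 2423/2500 ≈ 0.969200
step 3 [1.5y] bond c/2=11/800: DF=(3884209/4000000 − 11/800·(0.983200+0.969200))/(1+11/800) = 4657/5000 ≈ 0.931400

1 1/2 1229/1250
2 1 2423/2500
3 3/2 4657/5000
f(1y,1.5y) = ((2423/2500)/(4657/5000) − 1)/(1/2) = 378/4657 ≈ 8.1168%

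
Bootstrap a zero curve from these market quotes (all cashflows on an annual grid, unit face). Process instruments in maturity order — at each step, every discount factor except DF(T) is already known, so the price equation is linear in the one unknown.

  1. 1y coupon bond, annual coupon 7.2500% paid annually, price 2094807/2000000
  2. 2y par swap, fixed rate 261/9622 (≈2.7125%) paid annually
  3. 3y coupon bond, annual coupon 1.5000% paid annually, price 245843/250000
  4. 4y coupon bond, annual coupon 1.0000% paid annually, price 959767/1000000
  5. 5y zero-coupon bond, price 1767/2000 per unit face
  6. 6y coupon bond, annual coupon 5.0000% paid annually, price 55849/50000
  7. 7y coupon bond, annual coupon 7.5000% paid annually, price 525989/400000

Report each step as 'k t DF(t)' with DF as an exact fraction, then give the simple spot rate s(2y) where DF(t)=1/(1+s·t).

1 1 4883/5000
2 2 4739/5000
3 3 2351/2500
4 4 9219/10000
5 5 1767/2000
6 6 4207/5000
7 7 8387/10000
s(2y) = (1/(4739/5000) − 1)/(2) = 261/9478 ≈ 2.7537%

step 1 [1y] bond c/1=29/400: DF=(2094807/2000000 − 29/400·(0))/(1+29/400) = 4883/5000 ≈ 0.976600
step 2 [2y] swap r/1=261/9622: DF=(1 − 261/9622·(0.976600))/(1+261/9622) = 4739/5000 ≈ 0.947800
step 3 [3y] bond c/1=3/200: DF=(245843/250000 − 3/200·(0.976600+0.947800))/(1+3/200) = 2351/2500 ≈ 0.940400
step 4 [4y] bond c/1=1/100: DF=(959767/1000000 − 1/100·(0.976600+0.947800+0.940400))/(1+1/100) = 9219/10000 ≈ 0.921900
step 5 [5y] zero: DF = P = 1767/2000 ≈ 0.883500
step 6 [6y] bond c/1=1/20: DF=(55849/50000 − 1/20·(0.976600+0.947800+0.940400+0.921900+0.883500))/(1+1/20) = 4207/5000 ≈ 0.841400
step 7 [7y] bond c/1=3/40: DF=(525989/400000 − 3/40·(0.976600+0.947800+0.940400+0.921900+0.883500+0.841400))/(1+3/40) = 8387/10000 ≈ 0.838700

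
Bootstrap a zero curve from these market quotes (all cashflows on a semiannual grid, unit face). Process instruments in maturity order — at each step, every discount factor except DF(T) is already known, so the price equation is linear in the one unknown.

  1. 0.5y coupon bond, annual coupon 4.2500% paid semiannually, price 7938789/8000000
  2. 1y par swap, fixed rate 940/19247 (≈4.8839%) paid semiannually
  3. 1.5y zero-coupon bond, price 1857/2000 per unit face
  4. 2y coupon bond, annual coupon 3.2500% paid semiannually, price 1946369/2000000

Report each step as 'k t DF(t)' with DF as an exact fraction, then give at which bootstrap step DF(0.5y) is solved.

1 1/2 9717/10000
2 1 953/1000
3 3/2 1857/2000
4 2 114/125
DF(0.5y) is solved at step 1

step 1 [0.5y] bond c/2=17/800: DF=(7938789/8000000 − 17/800·(0))/(1+17/800) = 9717/10000 ≈ 0.971700
step 2 [1y] swap r/2=470/19247: DF=(1 − 470/19247·(0.971700))/(1+470/19247) = 953/1000 ≈ 0.953000
step 3 [1.5y] zero: DF = P = 1857/2000 ≈ 0.928500
step 4 [2y] bond c/2=13/800: DF=(1946369/2000000 − 13/800·(0.971700+0.953000+0.928500))/(1+13/800) = 114/125 ≈ 0.912000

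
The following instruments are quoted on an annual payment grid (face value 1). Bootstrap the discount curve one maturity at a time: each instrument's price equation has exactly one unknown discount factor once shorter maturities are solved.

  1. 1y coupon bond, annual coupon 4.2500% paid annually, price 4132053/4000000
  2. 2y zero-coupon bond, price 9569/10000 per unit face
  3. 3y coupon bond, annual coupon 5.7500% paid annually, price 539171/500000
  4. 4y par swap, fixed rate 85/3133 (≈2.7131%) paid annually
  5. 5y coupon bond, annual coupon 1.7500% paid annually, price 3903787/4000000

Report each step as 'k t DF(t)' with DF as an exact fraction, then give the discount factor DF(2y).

1 1 9909/10000
2 2 9569/10000
3 3 4569/5000
4 4 449/500
5 5 1789/2000
DF(2y) = 9569/10000 ≈ 0.956900

step 1 [1y] bond c/1=17/400: DF=(4132053/4000000 − 17/400·(0))/(1+17/400) = 9909/10000 ≈ 0.990900
step 2 [2y] zero: DF = P = 9569/10000 ≈ 0.956900
step 3 [3y] bond c/1=23/400: DF=(539171/500000 − 23/400·(0.990900+0.956900))/(1+23/400) = 4569/5000 ≈ 0.913800
step 4 [4y] swap r/1=85/3133: DF=(1 − 85/3133·(0.990900+0.956900+0.913800))/(1+85/3133) = 449/500 ≈ 0.898000
step 5 [5y] bond c/1=7/400: DF=(3903787/4000000 − 7/400·(0.990900+0.956900+0.913800+0.898000))/(1+7/400) = 1789/2000 ≈ 0.894500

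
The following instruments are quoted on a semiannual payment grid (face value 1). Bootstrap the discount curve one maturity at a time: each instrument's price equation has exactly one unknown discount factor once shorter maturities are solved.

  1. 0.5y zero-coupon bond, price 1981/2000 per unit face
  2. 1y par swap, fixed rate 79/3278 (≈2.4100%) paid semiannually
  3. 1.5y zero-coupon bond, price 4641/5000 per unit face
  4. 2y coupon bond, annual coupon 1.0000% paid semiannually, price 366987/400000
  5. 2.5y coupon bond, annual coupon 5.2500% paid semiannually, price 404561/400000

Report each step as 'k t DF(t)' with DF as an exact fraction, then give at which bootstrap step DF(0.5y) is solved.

step 1 [0.5y] zero: DF = P = 1981/2000 ≈ 0.990500
step 2 [1y] swap r/2=79/6556: DF=(1 − 79/6556·(0.990500))/(1+79/6556) = 9763/10000 ≈ 0.976300
step 3 [1.5y] zero: DF = P = 4641/5000 ≈ 0.928200
step 4 [2y] bond c/2=1/200: DF=(366987/400000 − 1/200·(0.990500+0.976300+0.928200))/(1+1/200) = 1797/2000 ≈ 0.898500
step 5 [2.5y] bond c/2=21/800: DF=(404561/400000 − 21/800·(0.990500+0.976300+0.928200+0.898500))/(1+21/800) = 1777/2000 ≈ 0.888500

1 1/2 1981/2000
2 1 9763/10000
3 3/2 4641/5000
4 2 1797/2000
5 5/2 1777/2000
DF(0.5y) is solved at step 1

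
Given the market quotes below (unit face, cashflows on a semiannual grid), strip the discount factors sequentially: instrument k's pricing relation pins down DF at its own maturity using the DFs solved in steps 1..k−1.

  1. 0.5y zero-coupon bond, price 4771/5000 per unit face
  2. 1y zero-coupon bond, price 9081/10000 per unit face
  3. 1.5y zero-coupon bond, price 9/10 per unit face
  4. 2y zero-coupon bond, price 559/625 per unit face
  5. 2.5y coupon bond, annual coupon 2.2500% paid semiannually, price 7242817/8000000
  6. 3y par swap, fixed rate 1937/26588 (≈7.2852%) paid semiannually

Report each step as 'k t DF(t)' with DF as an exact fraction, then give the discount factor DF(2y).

1 1/2 4771/5000
2 1 9081/10000
3 3/2 9/10
4 2 559/625
5 5/2 4273/5000
6 3 8063/10000
DF(2y) = 559/625 ≈ 0.894400

step 1 [0.5y] zero: DF = P = 4771/5000 ≈ 0.954200
step 2 [1y] zero: DF = P = 9081/10000 ≈ 0.908100
step 3 [1.5y] zero: DF = P = 9/10 ≈ 0.900000
step 4 [2y] zero: DF = P = 559/625 ≈ 0.894400
step 5 [2.5y] bond c/2=9/800: DF=(7242817/8000000 − 9/800·(0.954200+0.908100+0.900000+0.894400))/(1+9/800) = 4273/5000 ≈ 0.854600
step 6 [3y] swap r/2=1937/53176: DF=(1 − 1937/53176·(0.954200+0.908100+0.900000+0.894400+0.854600))/(1+1937/53176) = 8063/10000 ≈ 0.806300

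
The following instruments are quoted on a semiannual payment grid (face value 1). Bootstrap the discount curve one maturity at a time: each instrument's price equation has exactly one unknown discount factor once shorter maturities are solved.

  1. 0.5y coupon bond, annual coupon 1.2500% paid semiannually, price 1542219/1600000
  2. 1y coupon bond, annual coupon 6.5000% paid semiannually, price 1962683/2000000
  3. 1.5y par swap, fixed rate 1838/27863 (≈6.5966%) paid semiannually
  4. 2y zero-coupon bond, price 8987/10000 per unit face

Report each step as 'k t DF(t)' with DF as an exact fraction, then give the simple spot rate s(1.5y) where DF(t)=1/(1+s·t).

step 1 [0.5y] bond c/2=1/160: DF=(1542219/1600000 − 1/160·(0))/(1+1/160) = 9579/10000 ≈ 0.957900
step 2 [1y] bond c/2=13/400: DF=(1962683/2000000 − 13/400·(0.957900))/(1+13/400) = 9203/10000 ≈ 0.920300
step 3 [1.5y] swap r/2=919/27863: DF=(1 − 919/27863·(0.957900+0.920300))/(1+919/27863) = 9081/10000 ≈ 0.908100
step 4 [2y] zero: DF = P = 8987/10000 ≈ 0.898700

1 1/2 9579/10000
2 1 9203/10000
3 3/2 9081/10000
4 2 8987/10000
s(1.5y) = (1/(9081/10000) − 1)/(3/2) = 1838/27243 ≈ 6.7467%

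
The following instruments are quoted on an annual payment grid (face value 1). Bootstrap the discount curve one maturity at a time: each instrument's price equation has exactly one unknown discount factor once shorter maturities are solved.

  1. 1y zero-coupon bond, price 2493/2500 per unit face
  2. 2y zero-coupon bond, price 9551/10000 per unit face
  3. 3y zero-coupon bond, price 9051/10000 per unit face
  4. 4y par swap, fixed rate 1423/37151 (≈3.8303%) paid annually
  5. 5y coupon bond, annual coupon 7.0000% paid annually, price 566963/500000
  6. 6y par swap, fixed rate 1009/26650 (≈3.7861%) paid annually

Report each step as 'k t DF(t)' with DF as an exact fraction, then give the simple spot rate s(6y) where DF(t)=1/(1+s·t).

1 1 2493/2500
2 2 9551/10000
3 3 9051/10000
4 4 8577/10000
5 5 8167/10000
6 6 3991/5000
s(6y) = (1/(3991/5000) − 1)/(6) = 1009/23946 ≈ 4.2136%

step 1 [1y] zero: DF = P = 2493/2500 ≈ 0.997200
step 2 [2y] zero: DF = P = 9551/10000 ≈ 0.955100
step 3 [3y] zero: DF = P = 9051/10000 ≈ 0.905100
step 4 [4y] swap r/1=1423/37151: DF=(1 − 1423/37151·(0.997200+0.955100+0.905100))/(1+1423/37151) = 8577/10000 ≈ 0.857700
step 5 [5y] bond c/1=7/100: DF=(566963/500000 − 7/100·(0.997200+0.955100+0.905100+0.857700))/(1+7/100) = 8167/10000 ≈ 0.816700
step 6 [6y] swap r/1=1009/26650: DF=(1 − 1009/26650·(0.997200+0.955100+0.905100+0.857700+0.816700))/(1+1009/26650) = 3991/5000 ≈ 0.798200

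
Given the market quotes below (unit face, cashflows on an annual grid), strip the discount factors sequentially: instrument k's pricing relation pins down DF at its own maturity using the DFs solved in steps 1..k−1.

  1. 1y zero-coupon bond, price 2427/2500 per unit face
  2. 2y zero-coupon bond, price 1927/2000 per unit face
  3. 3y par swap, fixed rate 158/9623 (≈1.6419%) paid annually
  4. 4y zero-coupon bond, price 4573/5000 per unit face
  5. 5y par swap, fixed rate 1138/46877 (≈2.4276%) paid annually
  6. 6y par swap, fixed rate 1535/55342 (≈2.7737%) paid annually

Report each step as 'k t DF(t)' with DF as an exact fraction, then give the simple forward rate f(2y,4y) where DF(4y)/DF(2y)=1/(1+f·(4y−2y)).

step 1 [1y] zero: DF = P = 2427/2500 ≈ 0.970800
step 2 [2y] zero: DF = P = 1927/2000 ≈ 0.963500
step 3 [3y] swap r/1=158/9623: DF=(1 − 158/9623·(0.970800+0.963500))/(1+158/9623) = 4763/5000 ≈ 0.952600
step 4 [4y] zero: DF = P = 4573/5000 ≈ 0.914600
step 5 [5y] swap r/1=1138/46877: DF=(1 − 1138/46877·(0.970800+0.963500+0.952600+0.914600))/(1+1138/46877) = 4431/5000 ≈ 0.886200
step 6 [6y] swap r/1=1535/55342: DF=(1 − 1535/55342·(0.970800+0.963500+0.952600+0.914600+0.886200))/(1+1535/55342) = 1693/2000 ≈ 0.846500

1 1 2427/2500
2 2 1927/2000
3 3 4763/5000
4 4 4573/5000
5 5 4431/5000
6 6 1693/2000
f(2y,4y) = ((1927/2000)/(4573/5000) − 1)/(2) = 489/18292 ≈ 2.6733%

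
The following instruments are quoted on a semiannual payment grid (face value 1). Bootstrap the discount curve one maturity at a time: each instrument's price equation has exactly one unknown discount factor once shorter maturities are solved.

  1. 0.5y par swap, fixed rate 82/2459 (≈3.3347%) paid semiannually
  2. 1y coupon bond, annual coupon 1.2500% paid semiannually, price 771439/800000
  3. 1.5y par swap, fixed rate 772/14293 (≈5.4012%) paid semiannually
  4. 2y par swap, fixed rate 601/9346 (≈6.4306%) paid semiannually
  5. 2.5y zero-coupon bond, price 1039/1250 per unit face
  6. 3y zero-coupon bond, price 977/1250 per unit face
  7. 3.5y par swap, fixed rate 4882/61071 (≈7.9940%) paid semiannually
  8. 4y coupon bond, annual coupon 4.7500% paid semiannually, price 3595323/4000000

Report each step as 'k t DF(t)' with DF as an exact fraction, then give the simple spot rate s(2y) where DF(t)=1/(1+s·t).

1 1/2 2459/2500
2 1 4761/5000
3 3/2 2307/2500
4 2 4399/5000
5 5/2 1039/1250
6 3 977/1250
7 7/2 7559/10000
8 4 7363/10000
s(2y) = (1/(4399/5000) − 1)/(2) = 601/8798 ≈ 6.8311%

step 1 [0.5y] swap r/2=41/2459: DF=(1 − 41/2459·(0))/(1+41/2459) = 2459/2500 ≈ 0.983600
step 2 [1y] bond c/2=1/160: DF=(771439/800000 − 1/160·(0.983600))/(1+1/160) = 4761/5000 ≈ 0.952200
step 3 [1.5y] swap r/2=386/14293: DF=(1 − 386/14293·(0.983600+0.952200))/(1+386/14293) = 2307/2500 ≈ 0.922800
step 4 [2y] swap r/2=601/18692: DF=(1 − 601/18692·(0.983600+0.952200+0.922800))/(1+601/18692) = 4399/5000 ≈ 0.879800
step 5 [2.5y] zero: DF = P = 1039/1250 ≈ 0.831200
step 6 [3y] zero: DF = P = 977/1250 ≈ 0.781600
step 7 [3.5y] swap r/2=2441/61071: DF=(1 − 2441/61071·(0.983600+0.952200+0.922800+0.879800+0.831200+0.781600))/(1+2441/61071) = 7559/10000 ≈ 0.755900
step 8 [4y] bond c/2=19/800: DF=(3595323/4000000 − 19/800·(0.983600+0.952200+0.922800+0.879800+0.831200+0.781600+0.755900))/(1+19/800) = 7363/10000 ≈ 0.736300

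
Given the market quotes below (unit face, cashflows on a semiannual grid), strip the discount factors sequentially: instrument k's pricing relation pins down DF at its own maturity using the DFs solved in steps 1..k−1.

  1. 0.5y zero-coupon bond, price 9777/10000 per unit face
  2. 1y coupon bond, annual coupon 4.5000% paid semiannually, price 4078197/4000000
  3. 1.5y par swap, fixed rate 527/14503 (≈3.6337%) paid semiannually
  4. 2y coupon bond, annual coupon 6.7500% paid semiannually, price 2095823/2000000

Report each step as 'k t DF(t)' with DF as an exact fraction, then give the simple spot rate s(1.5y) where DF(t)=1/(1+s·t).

step 1 [0.5y] zero: DF = P = 9777/10000 ≈ 0.977700
step 2 [1y] bond c/2=9/400: DF=(4078197/4000000 − 9/400·(0.977700))/(1+9/400) = 2439/2500 ≈ 0.975600
step 3 [1.5y] swap r/2=527/29006: DF=(1 − 527/29006·(0.977700+0.975600))/(1+527/29006) = 9473/10000 ≈ 0.947300
step 4 [2y] bond c/2=27/800: DF=(2095823/2000000 − 27/800·(0.977700+0.975600+0.947300))/(1+27/800) = 919/1000 ≈ 0.919000

1 1/2 9777/10000
2 1 2439/2500
3 3/2 9473/10000
4 2 919/1000
s(1.5y) = (1/(9473/10000) − 1)/(3/2) = 1054/28419 ≈ 3.7088%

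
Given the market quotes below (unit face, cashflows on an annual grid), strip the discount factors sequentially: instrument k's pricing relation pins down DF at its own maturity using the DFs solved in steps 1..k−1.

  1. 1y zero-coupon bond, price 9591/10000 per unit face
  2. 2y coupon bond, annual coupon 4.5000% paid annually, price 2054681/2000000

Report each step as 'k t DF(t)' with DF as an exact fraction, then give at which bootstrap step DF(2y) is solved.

1 1 9591/10000
2 2 4709/5000
DF(2y) is solved at step 2

step 1 [1y] zero: DF = P = 9591/10000 ≈ 0.959100
step 2 [2y] bond c/1=9/200: DF=(2054681/2000000 − 9/200·(0.959100))/(1+9/200) = 4709/5000 ≈ 0.941800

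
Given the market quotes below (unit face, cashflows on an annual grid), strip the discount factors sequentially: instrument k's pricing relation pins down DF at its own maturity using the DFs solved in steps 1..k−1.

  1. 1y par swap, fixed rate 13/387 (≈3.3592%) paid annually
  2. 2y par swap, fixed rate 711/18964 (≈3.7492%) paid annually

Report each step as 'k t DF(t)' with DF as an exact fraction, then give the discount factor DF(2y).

1 1 387/400
2 2 9289/10000
DF(2y) = 9289/10000 ≈ 0.928900

step 1 [1y] swap r/1=13/387: DF=(1 − 13/387·(0))/(1+13/387) = 387/400 ≈ 0.967500
step 2 [2y] swap r/1=711/18964: DF=(1 − 711/18964·(0.967500))/(1+711/18964) = 9289/10000 ≈ 0.928900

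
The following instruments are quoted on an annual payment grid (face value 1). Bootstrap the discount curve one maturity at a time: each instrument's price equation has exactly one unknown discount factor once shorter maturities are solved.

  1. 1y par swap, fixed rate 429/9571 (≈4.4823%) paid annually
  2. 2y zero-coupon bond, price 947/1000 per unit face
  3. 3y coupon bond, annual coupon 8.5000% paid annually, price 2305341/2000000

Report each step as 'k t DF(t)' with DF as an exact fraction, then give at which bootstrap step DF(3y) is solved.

step 1 [1y] swap r/1=429/9571: DF=(1 − 429/9571·(0))/(1+429/9571) = 9571/10000 ≈ 0.957100
step 2 [2y] zero: DF = P = 947/1000 ≈ 0.947000
step 3 [3y] bond c/1=17/200: DF=(2305341/2000000 − 17/200·(0.957100+0.947000))/(1+17/200) = 2283/2500 ≈ 0.913200

1 1 9571/10000
2 2 947/1000
3 3 2283/2500
DF(3y) is solved at step 3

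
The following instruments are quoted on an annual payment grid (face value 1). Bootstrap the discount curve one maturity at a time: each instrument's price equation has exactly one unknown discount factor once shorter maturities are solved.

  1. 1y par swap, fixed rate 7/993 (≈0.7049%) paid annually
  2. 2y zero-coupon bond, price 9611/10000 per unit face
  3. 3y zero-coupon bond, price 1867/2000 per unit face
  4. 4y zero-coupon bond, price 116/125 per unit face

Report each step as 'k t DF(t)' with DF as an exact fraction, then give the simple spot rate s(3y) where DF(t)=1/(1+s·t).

1 1 993/1000
2 2 9611/10000
3 3 1867/2000
4 4 116/125
s(3y) = (1/(1867/2000) − 1)/(3) = 133/5601 ≈ 2.3746%

step 1 [1y] swap r/1=7/993: DF=(1 − 7/993·(0))/(1+7/993) = 993/1000 ≈ 0.993000
step 2 [2y] zero: DF = P = 9611/10000 ≈ 0.961100
step 3 [3y] zero: DF = P = 1867/2000 ≈ 0.933500
step 4 [4y] zero: DF = P = 116/125 ≈ 0.928000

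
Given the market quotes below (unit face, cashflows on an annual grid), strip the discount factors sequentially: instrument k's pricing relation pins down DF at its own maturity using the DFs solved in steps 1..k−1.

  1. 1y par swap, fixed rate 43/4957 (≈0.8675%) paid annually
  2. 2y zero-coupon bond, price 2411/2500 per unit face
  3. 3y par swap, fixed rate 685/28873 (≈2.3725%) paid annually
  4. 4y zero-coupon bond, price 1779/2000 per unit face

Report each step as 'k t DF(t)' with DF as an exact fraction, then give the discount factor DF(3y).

step 1 [1y] swap r/1=43/4957: DF=(1 − 43/4957·(0))/(1+43/4957) = 4957/5000 ≈ 0.991400
step 2 [2y] zero: DF = P = 2411/2500 ≈ 0.964400
step 3 [3y] swap r/1=685/28873: DF=(1 − 685/28873·(0.991400+0.964400))/(1+685/28873) = 1863/2000 ≈ 0.931500
step 4 [4y] zero: DF = P = 1779/2000 ≈ 0.889500

1 1 4957/5000
2 2 2411/2500
3 3 1863/2000
4 4 1779/2000
DF(3y) = 1863/2000 ≈ 0.931500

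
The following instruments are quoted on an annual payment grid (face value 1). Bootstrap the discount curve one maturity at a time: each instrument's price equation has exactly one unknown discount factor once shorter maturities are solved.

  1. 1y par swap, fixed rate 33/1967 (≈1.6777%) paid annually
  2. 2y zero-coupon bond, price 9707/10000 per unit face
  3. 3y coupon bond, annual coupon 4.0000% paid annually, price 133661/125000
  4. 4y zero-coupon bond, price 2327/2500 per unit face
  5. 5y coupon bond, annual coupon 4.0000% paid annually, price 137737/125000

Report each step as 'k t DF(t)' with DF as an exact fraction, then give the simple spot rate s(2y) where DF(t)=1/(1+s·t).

step 1 [1y] swap r/1=33/1967: DF=(1 − 33/1967·(0))/(1+33/1967) = 1967/2000 ≈ 0.983500
step 2 [2y] zero: DF = P = 9707/10000 ≈ 0.970700
step 3 [3y] bond c/1=1/25: DF=(133661/125000 − 1/25·(0.983500+0.970700))/(1+1/25) = 953/1000 ≈ 0.953000
step 4 [4y] zero: DF = P = 2327/2500 ≈ 0.930800
step 5 [5y] bond c/1=1/25: DF=(137737/125000 − 1/25·(0.983500+0.970700+0.953000+0.930800))/(1+1/25) = 9119/10000 ≈ 0.911900

1 1 1967/2000
2 2 9707/10000
3 3 953/1000
4 4 2327/2500
5 5 9119/10000
s(2y) = (1/(9707/10000) − 1)/(2) = 293/19414 ≈ 1.5092%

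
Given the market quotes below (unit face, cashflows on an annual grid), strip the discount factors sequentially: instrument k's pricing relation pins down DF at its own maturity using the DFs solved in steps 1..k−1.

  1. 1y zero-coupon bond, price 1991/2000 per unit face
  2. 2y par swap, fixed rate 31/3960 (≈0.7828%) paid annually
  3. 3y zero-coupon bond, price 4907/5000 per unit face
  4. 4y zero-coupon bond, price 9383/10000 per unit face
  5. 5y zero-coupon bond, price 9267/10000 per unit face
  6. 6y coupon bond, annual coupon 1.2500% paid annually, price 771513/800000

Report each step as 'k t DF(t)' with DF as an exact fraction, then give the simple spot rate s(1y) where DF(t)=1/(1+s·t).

step 1 [1y] zero: DF = P = 1991/2000 ≈ 0.995500
step 2 [2y] swap r/1=31/3960: DF=(1 − 31/3960·(0.995500))/(1+31/3960) = 1969/2000 ≈ 0.984500
step 3 [3y] zero: DF = P = 4907/5000 ≈ 0.981400
step 4 [4y] zero: DF = P = 9383/10000 ≈ 0.938300
step 5 [5y] zero: DF = P = 9267/10000 ≈ 0.926700
step 6 [6y] bond c/1=1/80: DF=(771513/800000 − 1/80·(0.995500+0.984500+0.981400+0.938300+0.926700))/(1+1/80) = 8929/10000 ≈ 0.892900

1 1 1991/2000
2 2 1969/2000
3 3 4907/5000
4 4 9383/10000
5 5 9267/10000
6 6 8929/10000
s(1y) = (1/(1991/2000) − 1)/(1) = 9/1991 ≈ 0.4520%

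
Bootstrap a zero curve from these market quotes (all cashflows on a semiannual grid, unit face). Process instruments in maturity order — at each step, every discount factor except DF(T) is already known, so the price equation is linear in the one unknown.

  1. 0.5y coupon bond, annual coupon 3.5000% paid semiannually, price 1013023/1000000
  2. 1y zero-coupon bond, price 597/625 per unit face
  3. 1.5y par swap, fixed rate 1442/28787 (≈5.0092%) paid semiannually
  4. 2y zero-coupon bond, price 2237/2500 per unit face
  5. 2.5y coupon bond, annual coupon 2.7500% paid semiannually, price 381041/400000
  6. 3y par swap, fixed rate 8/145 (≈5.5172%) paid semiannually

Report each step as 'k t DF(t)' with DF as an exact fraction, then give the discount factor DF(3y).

1 1/2 2489/2500
2 1 597/625
3 3/2 9279/10000
4 2 2237/2500
5 5/2 1777/2000
6 3 106/125
DF(3y) = 106/125 ≈ 0.848000

step 1 [0.5y] bond c/2=7/400: DF=(1013023/1000000 − 7/400·(0))/(1+7/400) = 2489/2500 ≈ 0.995600
step 2 [1y] zero: DF = P = 597/625 ≈ 0.955200
step 3 [1.5y] swap r/2=721/28787: DF=(1 − 721/28787·(0.995600+0.955200))/(1+721/28787) = 9279/10000 ≈ 0.927900
step 4 [2y] zero: DF = P = 2237/2500 ≈ 0.894800
step 5 [2.5y] bond c/2=11/800: DF=(381041/400000 − 11/800·(0.995600+0.955200+0.927900+0.894800))/(1+11/800) = 1777/2000 ≈ 0.888500
step 6 [3y] swap r/2=4/145: DF=(1 − 4/145·(0.995600+0.955200+0.927900+0.894800+0.888500))/(1+4/145) = 106/125 ≈ 0.848000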